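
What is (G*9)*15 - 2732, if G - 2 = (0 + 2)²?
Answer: -1922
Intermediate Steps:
G = 6 (G = 2 + (0 + 2)² = 2 + 2² = 2 + 4 = 6)
(G*9)*15 - 2732 = (6*9)*15 - 2732 = 54*15 - 2732 = 810 - 2732 = -1922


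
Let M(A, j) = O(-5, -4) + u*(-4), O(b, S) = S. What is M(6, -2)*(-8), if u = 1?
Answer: 64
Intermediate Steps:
M(A, j) = -8 (M(A, j) = -4 + 1*(-4) = -4 - 4 = -8)
M(6, -2)*(-8) = -8*(-8) = 64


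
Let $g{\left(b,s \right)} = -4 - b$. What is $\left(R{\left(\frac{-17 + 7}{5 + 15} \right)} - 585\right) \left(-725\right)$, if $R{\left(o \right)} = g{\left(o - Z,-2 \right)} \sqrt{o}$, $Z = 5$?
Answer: $424125 - \frac{2175 i \sqrt{2}}{4} \approx 4.2413 \cdot 10^{5} - 768.98 i$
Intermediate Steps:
$R{\left(o \right)} = \sqrt{o} \left(1 - o\right)$ ($R{\left(o \right)} = \left(-4 - \left(o - 5\right)\right) \sqrt{o} = \left(-4 - \left(-5 + o\right)\right) \sqrt{o} = \left(1 - o\right) \sqrt{o} = \sqrt{o} \left(1 - o\right)$)
$\left(R{\left(\frac{-17 + 7}{5 + 15} \right)} - 585\right) \left(-725\right) = \left(\sqrt{\frac{-17 + 7}{5 + 15}} \left(1 - \frac{-17 + 7}{5 + 15}\right) - 585\right) \left(-725\right) = \left(\sqrt{- \frac{10}{20}} \left(1 - - \frac{10}{20}\right) - 585\right) \left(-725\right) = \left(\sqrt{\left(-10\right) \frac{1}{20}} \left(1 - \left(-10\right) \frac{1}{20}\right) - 585\right) \left(-725\right) = \left(\sqrt{- \frac{1}{2}} \left(1 - - \frac{1}{2}\right) - 585\right) \left(-725\right) = \left(\frac{i \sqrt{2}}{2} \left(1 + \frac{1}{2}\right) - 585\right) \left(-725\right) = \left(\frac{i \sqrt{2}}{2} \cdot \frac{3}{2} - 585\right) \left(-725\right) = \left(\frac{3 i \sqrt{2}}{4} - 585\right) \left(-725\right) = \left(-585 + \frac{3 i \sqrt{2}}{4}\right) \left(-725\right) = 424125 - \frac{2175 i \sqrt{2}}{4}$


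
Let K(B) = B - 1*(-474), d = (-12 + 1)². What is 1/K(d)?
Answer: 1/595 ≈ 0.0016807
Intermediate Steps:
d = 121 (d = (-11)² = 121)
K(B) = 474 + B (K(B) = B + 474 = 474 + B)
1/K(d) = 1/(474 + 121) = 1/595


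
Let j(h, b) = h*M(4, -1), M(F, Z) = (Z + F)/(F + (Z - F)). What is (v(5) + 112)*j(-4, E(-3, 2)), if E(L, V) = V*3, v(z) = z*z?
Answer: 1644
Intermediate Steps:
v(z) = z²
M(F, Z) = (F + Z)/Z
E(L, V) = 3*V
j(h, b) = -3*h (j(h, b) = h*((4 - 1)/(-1)) = h*(-1*3) = h*(-3) = -3*h)
(v(5) + 112)*j(-4, E(-3, 2)) = (5² + 112)*(-3*(-4)) = (25 + 112)*12 = 137*12 = 1644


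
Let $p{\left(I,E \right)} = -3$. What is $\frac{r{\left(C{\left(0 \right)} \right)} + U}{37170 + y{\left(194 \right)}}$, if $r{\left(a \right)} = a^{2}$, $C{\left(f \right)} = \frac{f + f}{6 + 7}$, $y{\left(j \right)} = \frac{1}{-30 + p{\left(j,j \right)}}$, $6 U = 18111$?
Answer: $\frac{199221}{2453218} \approx 0.081208$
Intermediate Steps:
$U = \frac{6037}{2}$ ($U = \frac{1}{6} \cdot 18111 = \frac{6037}{2} \approx 3018.5$)
$y{\left(j \right)} = - \frac{1}{33}$ ($y{\left(j \right)} = \frac{1}{-30 - 3} = \frac{1}{-33} = - \frac{1}{33}$)
$C{\left(f \right)} = \frac{2 f}{13}$
$\frac{r{\left(C{\left(0 \right)} \right)} + U}{37170 + y{\left(194 \right)}} = \frac{\left(\frac{2}{13} \cdot 0\right)^{2} + \frac{6037}{2}}{37170 - \frac{1}{33}} = \frac{0^{2} + \frac{6037}{2}}{\frac{1226609}{33}} = \left(0 + \frac{6037}{2}\right) \frac{33}{1226609} = \frac{6037}{2} \cdot \frac{33}{1226609} = \frac{199221}{2453218}$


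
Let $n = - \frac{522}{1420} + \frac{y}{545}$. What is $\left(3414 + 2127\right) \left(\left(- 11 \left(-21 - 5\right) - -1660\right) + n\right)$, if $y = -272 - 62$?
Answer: $\frac{834059374083}{77390} \approx 1.0777 \cdot 10^{7}$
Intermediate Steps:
$y = -334$ ($y = -272 - 62 = -334$)
$n = - \frac{75877}{77390}$ ($n = - \frac{522}{1420} - \frac{334}{545} = \left(-522\right) \frac{1}{1420} - \frac{334}{545} = - \frac{261}{710} - \frac{334}{545} = - \frac{75877}{77390} \approx -0.98045$)
$\left(3414 + 2127\right) \left(\left(- 11 \left(-21 - 5\right) - -1660\right) + n\right) = \left(3414 + 2127\right) \left(\left(- 11 \left(-21 - 5\right) - -1660\right) - \frac{75877}{77390}\right) = 5541 \left(\left(\left(-11\right) \left(-26\right) + 1660\right) - \frac{75877}{77390}\right) = 5541 \left(\left(286 + 1660\right) - \frac{75877}{77390}\right) = 5541 \left(1946 - \frac{75877}{77390}\right) = 5541 \cdot \frac{150525063}{77390} = \frac{834059374083}{77390}$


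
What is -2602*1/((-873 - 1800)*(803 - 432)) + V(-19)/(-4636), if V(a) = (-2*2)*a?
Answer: -832961/60492663 ≈ -0.013770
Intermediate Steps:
V(a) = -4*a
-2602*1/((-873 - 1800)*(803 - 432)) + V(-19)/(-4636) = -2602*1/((-873 - 1800)*(803 - 432)) - 4*(-19)/(-4636) = -2602/(371*(-2673)) + 76*(-1/4636) = -2602/(-991683) - 1/61 = -2602*(-1/991683) - 1/61 = 2602/991683 - 1/61 = -832961/60492663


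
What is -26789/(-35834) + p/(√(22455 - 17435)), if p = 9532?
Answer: 26789/35834 + 4766*√1255/1255 ≈ 135.28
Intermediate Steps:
-26789/(-35834) + p/(√(22455 - 17435)) = -26789/(-35834) + 9532/(√(22455 - 17435)) = -26789*(-1/35834) + 9532/(√5020) = 26789/35834 + 9532/((2*√1255)) = 26789/35834 + 9532*(√1255/2510) = 26789/35834 + 4766*√1255/1255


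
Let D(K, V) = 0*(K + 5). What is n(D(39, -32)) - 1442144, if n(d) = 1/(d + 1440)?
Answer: -2076687359/1440 ≈ -1.4421e+6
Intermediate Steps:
D(K, V) = 0 (D(K, V) = 0*(5 + K) = 0)
n(d) = 1/(1440 + d)
n(D(39, -32)) - 1442144 = 1/(1440 + 0) - 1442144 = 1/1440 - 1442144 = -2076687359/1440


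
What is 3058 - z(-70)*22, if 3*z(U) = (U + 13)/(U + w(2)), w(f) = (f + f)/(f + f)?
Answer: 210584/69 ≈ 3051.9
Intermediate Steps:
w(f) = 1 (w(f) = (2*f)/((2*f)) = (2*f)*(1/(2*f)) = 1)
z(U) = (13 + U)/(3*(1 + U)) (z(U) = ((U + 13)/(U + 1))/3 = ((13 + U)/(1 + U))/3 = (13 + U)/(3*(1 + U)))
3058 - z(-70)*22 = 3058 - (13 - 70)/(3*(1 - 70))*22 = 3058 - (⅓)*(-57)/(-69)*22 = 3058 - (⅓)*(-1/69)*(-57)*22 = 3058 - 19*22/69 = 3058 - 1*418/69 = 3058 - 418/69 = 210584/69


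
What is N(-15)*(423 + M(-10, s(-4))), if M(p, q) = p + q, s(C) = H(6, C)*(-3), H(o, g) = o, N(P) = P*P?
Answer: 88875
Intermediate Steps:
N(P) = P²
s(C) = -18 (s(C) = 6*(-3) = -18)
N(-15)*(423 + M(-10, s(-4))) = (-15)²*(423 + (-10 - 18)) = 225*(423 - 28) = 225*395 = 88875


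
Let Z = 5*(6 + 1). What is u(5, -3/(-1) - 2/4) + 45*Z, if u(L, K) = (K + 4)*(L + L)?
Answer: 1640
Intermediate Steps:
Z = 35 (Z = 5*7 = 35)
u(L, K) = 2*L*(4 + K) (u(L, K) = (4 + K)*(2*L) = 2*L*(4 + K))
u(5, -3/(-1) - 2/4) + 45*Z = 2*5*(4 + (-3/(-1) - 2/4)) + 45*35 = 2*5*(4 + (-3*(-1) - 2*¼)) + 1575 = 2*5*(4 + (3 - ½)) + 1575 = 2*5*(4 + 5/2) + 1575 = 2*5*(13/2) + 1575 = 65 + 1575 = 1640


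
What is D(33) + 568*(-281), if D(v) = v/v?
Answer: -159607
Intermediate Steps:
D(v) = 1
D(33) + 568*(-281) = 1 + 568*(-281) = 1 - 159608 = -159607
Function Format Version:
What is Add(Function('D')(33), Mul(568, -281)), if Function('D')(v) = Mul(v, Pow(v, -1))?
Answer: -159607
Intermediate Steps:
Function('D')(v) = 1
Add(Function('D')(33), Mul(568, -281)) = Add(1, Mul(568, -281)) = Add(1, -159608) = -159607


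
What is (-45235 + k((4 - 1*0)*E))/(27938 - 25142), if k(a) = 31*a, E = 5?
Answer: -44615/2796 ≈ -15.957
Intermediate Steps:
(-45235 + k((4 - 1*0)*E))/(27938 - 25142) = (-45235 + 31*((4 - 1*0)*5))/(27938 - 25142) = (-45235 + 31*((4 + 0)*5))/2796 = (-45235 + 31*(4*5))*(1/2796) = (-45235 + 31*20)*(1/2796) = (-45235 + 620)*(1/2796) = -44615*1/2796 = -44615/2796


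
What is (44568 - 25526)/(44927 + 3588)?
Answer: 19042/48515 ≈ 0.39250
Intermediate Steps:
(44568 - 25526)/(44927 + 3588) = 19042/48515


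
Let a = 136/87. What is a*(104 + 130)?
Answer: 10608/29 ≈ 365.79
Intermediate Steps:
a = 136/87 (a = 136*(1/87) = 136/87 ≈ 1.5632)
a*(104 + 130) = 136*(104 + 130)/87 = (136/87)*234 = 10608/29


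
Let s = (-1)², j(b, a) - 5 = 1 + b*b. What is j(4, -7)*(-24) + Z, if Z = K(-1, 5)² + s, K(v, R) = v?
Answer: -526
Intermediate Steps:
j(b, a) = 6 + b² (j(b, a) = 5 + (1 + b*b) = 5 + (1 + b²) = 6 + b²)
s = 1
Z = 2 (Z = (-1)² + 1 = 1 + 1 = 2)
j(4, -7)*(-24) + Z = (6 + 4²)*(-24) + 2 = (6 + 16)*(-24) + 2 = 22*(-24) + 2 = -528 + 2 = -526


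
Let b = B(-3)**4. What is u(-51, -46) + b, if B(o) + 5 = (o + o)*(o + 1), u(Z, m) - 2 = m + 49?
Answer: 2406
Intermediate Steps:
u(Z, m) = 51 + m (u(Z, m) = 2 + (m + 49) = 2 + (49 + m) = 51 + m)
B(o) = -5 + 2*o*(1 + o) (B(o) = -5 + (o + o)*(o + 1) = -5 + (2*o)*(1 + o) = -5 + 2*o*(1 + o))
b = 2401 (b = (-5 + 2*(-3) + 2*(-3)**2)**4 = (-5 - 6 + 2*9)**4 = (-5 - 6 + 18)**4 = 7**4 = 2401)
u(-51, -46) + b = (51 - 46) + 2401 = 5 + 2401 = 2406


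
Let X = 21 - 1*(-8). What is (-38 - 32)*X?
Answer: -2030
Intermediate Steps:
X = 29 (X = 21 + 8 = 29)
(-38 - 32)*X = (-38 - 32)*29 = -70*29 = -2030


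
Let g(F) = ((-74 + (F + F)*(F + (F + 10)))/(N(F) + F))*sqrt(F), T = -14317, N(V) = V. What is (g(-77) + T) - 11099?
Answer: -25416 - 11051*I*sqrt(77)/77 ≈ -25416.0 - 1259.4*I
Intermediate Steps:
g(F) = (-74 + 2*F*(10 + 2*F))/(2*sqrt(F)) (g(F) = ((-74 + (F + F)*(F + (F + 10)))/(F + F))*sqrt(F) = ((-74 + (2*F)*(F + (10 + F)))/((2*F)))*sqrt(F) = ((-74 + (2*F)*(10 + 2*F))*(1/(2*F)))*sqrt(F) = ((-74 + 2*F*(10 + 2*F))*(1/(2*F)))*sqrt(F) = ((-74 + 2*F*(10 + 2*F))/(2*F))*sqrt(F) = (-74 + 2*F*(10 + 2*F))/(2*sqrt(F)))
(g(-77) + T) - 11099 = ((-37 + 2*(-77)**2 + 10*(-77))/sqrt(-77) - 14317) - 11099 = ((-I*sqrt(77)/77)*(-37 + 2*5929 - 770) - 14317) - 11099 = ((-I*sqrt(77)/77)*(-37 + 11858 - 770) - 14317) - 11099 = (-I*sqrt(77)/77*11051 - 14317) - 11099 = (-11051*I*sqrt(77)/77 - 14317) - 11099 = (-14317 - 11051*I*sqrt(77)/77) - 11099 = -25416 - 11051*I*sqrt(77)/77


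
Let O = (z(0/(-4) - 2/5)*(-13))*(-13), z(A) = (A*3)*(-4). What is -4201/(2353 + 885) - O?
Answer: -13154333/16190 ≈ -812.50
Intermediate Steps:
z(A) = -12*A (z(A) = (3*A)*(-4) = -12*A)
O = 4056/5 (O = (-12*(0/(-4) - 2/5)*(-13))*(-13) = (-12*(0*(-¼) - 2*⅕)*(-13))*(-13) = (-12*(0 - ⅖)*(-13))*(-13) = (-12*(-⅖)*(-13))*(-13) = ((24/5)*(-13))*(-13) = -312/5*(-13) = 4056/5 ≈ 811.20)
-4201/(2353 + 885) - O = -4201/(2353 + 885) - 1*4056/5 = -4201/3238 - 4056/5 = -13154333/16190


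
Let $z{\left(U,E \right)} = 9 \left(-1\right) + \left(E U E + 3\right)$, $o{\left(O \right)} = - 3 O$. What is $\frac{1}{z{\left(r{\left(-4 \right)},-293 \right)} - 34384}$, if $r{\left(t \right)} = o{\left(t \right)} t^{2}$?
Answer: $\frac{1}{16448618} \approx 6.0795 \cdot 10^{-8}$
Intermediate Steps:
$r{\left(t \right)} = - 3 t^{3}$ ($r{\left(t \right)} = - 3 t t^{2} = - 3 t^{3}$)
$z{\left(U,E \right)} = -6 + U E^{2}$ ($z{\left(U,E \right)} = -9 + \left(U E^{2} + 3\right) = -9 + \left(3 + U E^{2}\right) = -6 + U E^{2}$)
$\frac{1}{z{\left(r{\left(-4 \right)},-293 \right)} - 34384} = \frac{1}{\left(-6 + - 3 \left(-4\right)^{3} \left(-293\right)^{2}\right) - 34384} = \frac{1}{\left(-6 + \left(-3\right) \left(-64\right) 85849\right) - 34384} = \frac{1}{\left(-6 + 192 \cdot 85849\right) - 34384} = \frac{1}{\left(-6 + 16483008\right) - 34384} = \frac{1}{16483002 - 34384} = \frac{1}{16448618}$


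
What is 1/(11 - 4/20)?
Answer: 5/54 ≈ 0.092593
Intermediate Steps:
1/(11 - 4/20) = 1/(11 + (1/20)*(-4)) = 1/(11 - 1/5) = 1/(54/5) = 5/54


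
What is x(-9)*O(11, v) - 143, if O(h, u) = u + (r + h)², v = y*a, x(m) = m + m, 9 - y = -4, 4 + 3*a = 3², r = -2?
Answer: -1991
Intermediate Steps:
a = 5/3 (a = -4/3 + (⅓)*3² = -4/3 + (⅓)*9 = -4/3 + 3 = 5/3 ≈ 1.6667)
y = 13 (y = 9 - 1*(-4) = 9 + 4 = 13)
x(m) = 2*m
v = 65/3 (v = 13*(5/3) = 65/3 ≈ 21.667)
O(h, u) = u + (-2 + h)²
x(-9)*O(11, v) - 143 = (2*(-9))*(65/3 + (-2 + 11)²) - 143 = -18*(65/3 + 9²) - 143 = -18*(65/3 + 81) - 143 = -18*308/3 - 143 = -1848 - 143 = -1991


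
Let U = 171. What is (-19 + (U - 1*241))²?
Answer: 7921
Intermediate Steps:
(-19 + (U - 1*241))² = (-19 + (171 - 1*241))² = (-19 + (171 - 241))² = (-19 - 70)² = (-89)² = 7921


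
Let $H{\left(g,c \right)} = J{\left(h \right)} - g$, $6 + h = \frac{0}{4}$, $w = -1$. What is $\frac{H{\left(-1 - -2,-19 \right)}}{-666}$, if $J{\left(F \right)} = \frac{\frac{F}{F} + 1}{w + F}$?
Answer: $\frac{1}{518} \approx 0.0019305$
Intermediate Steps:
$h = -6$ ($h = -6 + \frac{0}{4} = -6 + 0 \cdot \frac{1}{4} = -6 + 0 = -6$)
$J{\left(F \right)} = \frac{2}{-1 + F}$ ($J{\left(F \right)} = \frac{\frac{F}{F} + 1}{-1 + F} = \frac{1 + 1}{-1 + F} = \frac{2}{-1 + F}$)
$H{\left(g,c \right)} = - \frac{2}{7} - g$ ($H{\left(g,c \right)} = \frac{2}{-1 - 6} - g = \frac{2}{-7} - g = 2 \left(- \frac{1}{7}\right) - g = - \frac{2}{7} - g$)
$\frac{H{\left(-1 - -2,-19 \right)}}{-666} = \frac{- \frac{2}{7} - \left(-1 - -2\right)}{-666} = \left(- \frac{2}{7} - \left(-1 + 2\right)\right) \left(- \frac{1}{666}\right) = \left(- \frac{2}{7} - 1\right) \left(- \frac{1}{666}\right) = \left(- \frac{9}{7}\right) \left(- \frac{1}{666}\right) = \frac{1}{518}$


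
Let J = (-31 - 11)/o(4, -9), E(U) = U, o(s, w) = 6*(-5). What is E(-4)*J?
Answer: -28/5 ≈ -5.6000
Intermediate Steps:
o(s, w) = -30
J = 7/5 (J = (-31 - 11)/(-30) = -42*(-1/30) = 7/5 ≈ 1.4000)
E(-4)*J = -4*7/5 = -28/5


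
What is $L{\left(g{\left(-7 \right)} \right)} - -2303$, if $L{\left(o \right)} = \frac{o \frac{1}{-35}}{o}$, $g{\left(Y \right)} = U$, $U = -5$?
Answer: $\frac{80604}{35} \approx 2303.0$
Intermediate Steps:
$g{\left(Y \right)} = -5$
$L{\left(o \right)} = - \frac{1}{35}$ ($L{\left(o \right)} = \frac{o \left(- \frac{1}{35}\right)}{o} = \frac{\left(- \frac{1}{35}\right) o}{o} = - \frac{1}{35}$)
$L{\left(g{\left(-7 \right)} \right)} - -2303 = - \frac{1}{35} - -2303 = - \frac{1}{35} + 2303 = \frac{80604}{35}$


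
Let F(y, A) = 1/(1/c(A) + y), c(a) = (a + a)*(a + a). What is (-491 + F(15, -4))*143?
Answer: -67465541/961 ≈ -70204.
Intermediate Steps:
c(a) = 4*a² (c(a) = (2*a)*(2*a) = 4*a²)
F(y, A) = 1/(y + 1/(4*A²)) (F(y, A) = 1/(1/(4*A²) + y) = 1/(y + 1/(4*A²)))
(-491 + F(15, -4))*143 = (-491 + 4*(-4)²/(1 + 4*15*(-4)²))*143 = (-491 + 4*16/(1 + 4*15*16))*143 = (-491 + 4*16/(1 + 960))*143 = (-491 + 4*16/961)*143 = (-491 + 4*16*(1/961))*143 = (-491 + 64/961)*143 = -471787/961*143 = -67465541/961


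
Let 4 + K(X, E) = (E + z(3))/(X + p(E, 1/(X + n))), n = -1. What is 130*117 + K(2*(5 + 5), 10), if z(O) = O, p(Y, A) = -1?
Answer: 288927/19 ≈ 15207.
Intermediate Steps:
K(X, E) = -4 + (3 + E)/(-1 + X) (K(X, E) = -4 + (E + 3)/(X - 1) = -4 + (3 + E)/(-1 + X))
130*117 + K(2*(5 + 5), 10) = 130*117 + (7 + 10 - 8*(5 + 5))/(-1 + 2*(5 + 5)) = 15210 + (7 + 10 - 8*10)/(-1 + 2*10) = 15210 + (7 + 10 - 4*20)/(-1 + 20) = 15210 + (7 + 10 - 80)/19 = 15210 + (1/19)*(-63) = 15210 - 63/19 = 288927/19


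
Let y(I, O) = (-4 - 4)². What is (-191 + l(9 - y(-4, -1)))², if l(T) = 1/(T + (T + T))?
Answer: 993258256/27225 ≈ 36483.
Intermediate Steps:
y(I, O) = 64 (y(I, O) = (-8)² = 64)
l(T) = 1/(3*T) (l(T) = 1/(T + 2*T) = 1/(3*T))
(-191 + l(9 - y(-4, -1)))² = (-191 + 1/(3*(9 - 1*64)))² = (-191 + 1/(3*(9 - 64)))² = (-191 + (⅓)/(-55))² = (-191 + (⅓)*(-1/55))² = (-191 - 1/165)² = (-31516/165)² = 993258256/27225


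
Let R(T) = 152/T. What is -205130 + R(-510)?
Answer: -52308226/255 ≈ -2.0513e+5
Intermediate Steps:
-205130 + R(-510) = -205130 + 152/(-510) = -205130 + 152*(-1/510) = -205130 - 76/255 = -52308226/255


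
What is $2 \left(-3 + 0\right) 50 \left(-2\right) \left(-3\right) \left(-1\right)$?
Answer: $1800$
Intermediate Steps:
$2 \left(-3 + 0\right) 50 \left(-2\right) \left(-3\right) \left(-1\right) = 2 \left(-3\right) 50 \cdot 6 \left(-1\right) = \left(-6\right) 50 \left(-6\right) = \left(-300\right) \left(-6\right) = 1800$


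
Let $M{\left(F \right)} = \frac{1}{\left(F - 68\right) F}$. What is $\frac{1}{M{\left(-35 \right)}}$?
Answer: $3605$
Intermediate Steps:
$M{\left(F \right)} = \frac{1}{F \left(-68 + F\right)}$ ($M{\left(F \right)} = \frac{1}{\left(-68 + F\right) F} = \frac{1}{F \left(-68 + F\right)}$)
$\frac{1}{M{\left(-35 \right)}} = \frac{1}{\frac{1}{-35} \frac{1}{-68 - 35}} = \frac{1}{\left(- \frac{1}{35}\right) \frac{1}{-103}} = \frac{1}{\left(- \frac{1}{35}\right) \left(- \frac{1}{103}\right)} = \frac{1}{\frac{1}{3605}} = 3605$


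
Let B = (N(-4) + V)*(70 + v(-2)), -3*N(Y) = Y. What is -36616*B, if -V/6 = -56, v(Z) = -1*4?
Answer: -815218624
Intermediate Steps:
v(Z) = -4
V = 336 (V = -6*(-56) = 336)
N(Y) = -Y/3
B = 22264 (B = (-⅓*(-4) + 336)*(70 - 4) = (4/3 + 336)*66 = (1012/3)*66 = 22264)
-36616*B = -36616*22264 = -815218624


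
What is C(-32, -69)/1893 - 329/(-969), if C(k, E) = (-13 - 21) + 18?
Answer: 67477/203813 ≈ 0.33107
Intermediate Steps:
C(k, E) = -16 (C(k, E) = -34 + 18 = -16)
C(-32, -69)/1893 - 329/(-969) = -16/1893 - 329/(-969) = -16*1/1893 - 329*(-1/969) = -16/1893 + 329/969 = 67477/203813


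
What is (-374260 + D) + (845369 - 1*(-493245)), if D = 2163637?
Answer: 3127991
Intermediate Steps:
(-374260 + D) + (845369 - 1*(-493245)) = (-374260 + 2163637) + (845369 - 1*(-493245)) = 1789377 + (845369 + 493245) = 1789377 + 1338614 = 3127991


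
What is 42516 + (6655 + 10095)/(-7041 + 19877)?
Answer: 272876063/6418 ≈ 42517.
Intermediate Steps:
42516 + (6655 + 10095)/(-7041 + 19877) = 42516 + 16750/12836 = 42516 + 16750*(1/12836) = 42516 + 8375/6418 = 272876063/6418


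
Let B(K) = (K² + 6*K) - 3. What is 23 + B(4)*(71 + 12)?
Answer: 3094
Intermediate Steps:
B(K) = -3 + K² + 6*K
23 + B(4)*(71 + 12) = 23 + (-3 + 4² + 6*4)*(71 + 12) = 23 + (-3 + 16 + 24)*83 = 23 + 37*83 = 23 + 3071 = 3094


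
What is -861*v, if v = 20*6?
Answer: -103320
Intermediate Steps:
v = 120
-861*v = -861*120 = -103320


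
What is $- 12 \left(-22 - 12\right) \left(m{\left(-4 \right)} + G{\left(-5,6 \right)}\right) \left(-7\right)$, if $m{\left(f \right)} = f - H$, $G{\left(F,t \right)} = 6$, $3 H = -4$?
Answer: $-9520$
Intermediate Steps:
$H = - \frac{4}{3}$ ($H = \frac{1}{3} \left(-4\right) = - \frac{4}{3} \approx -1.3333$)
$m{\left(f \right)} = \frac{4}{3} + f$ ($m{\left(f \right)} = f - - \frac{4}{3} = f + \frac{4}{3} = \frac{4}{3} + f$)
$- 12 \left(-22 - 12\right) \left(m{\left(-4 \right)} + G{\left(-5,6 \right)}\right) \left(-7\right) = - 12 \left(-22 - 12\right) \left(\left(\frac{4}{3} - 4\right) + 6\right) \left(-7\right) = - 12 \left(- 34 \left(- \frac{8}{3} + 6\right)\right) \left(-7\right) = - 12 \left(\left(-34\right) \frac{10}{3}\right) \left(-7\right) = \left(-12\right) \left(- \frac{340}{3}\right) \left(-7\right) = 1360 \left(-7\right) = -9520$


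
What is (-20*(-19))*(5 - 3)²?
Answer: 1520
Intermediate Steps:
(-20*(-19))*(5 - 3)² = 380*2² = 380*4 = 1520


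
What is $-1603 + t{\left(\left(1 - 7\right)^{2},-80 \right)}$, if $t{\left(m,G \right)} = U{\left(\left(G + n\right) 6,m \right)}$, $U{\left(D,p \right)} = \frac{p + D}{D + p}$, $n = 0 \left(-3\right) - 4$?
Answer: $-1602$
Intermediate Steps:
$n = -4$ ($n = 0 - 4 = -4$)
$U{\left(D,p \right)} = 1$ ($U{\left(D,p \right)} = \frac{D + p}{D + p} = 1$)
$t{\left(m,G \right)} = 1$
$-1603 + t{\left(\left(1 - 7\right)^{2},-80 \right)} = -1603 + 1 = -1602$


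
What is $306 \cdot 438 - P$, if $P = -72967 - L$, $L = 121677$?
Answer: $328672$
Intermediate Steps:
$P = -194644$ ($P = -72967 - 121677 = -194644$)
$306 \cdot 438 - P = 306 \cdot 438 - -194644 = 134028 + 194644 = 328672$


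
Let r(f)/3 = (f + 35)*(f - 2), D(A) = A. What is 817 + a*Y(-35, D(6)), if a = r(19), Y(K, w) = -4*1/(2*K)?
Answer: 34103/35 ≈ 974.37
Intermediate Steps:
Y(K, w) = -2/K
r(f) = 3*(-2 + f)*(35 + f) (r(f) = 3*((f + 35)*(f - 2)) = 3*((35 + f)*(-2 + f)) = 3*((-2 + f)*(35 + f)) = 3*(-2 + f)*(35 + f))
a = 2754 (a = -210 + 3*19**2 + 99*19 = -210 + 3*361 + 1881 = -210 + 1083 + 1881 = 2754)
817 + a*Y(-35, D(6)) = 817 + 2754*(-2/(-35)) = 817 + 2754*(-2*(-1/35)) = 817 + 2754*(2/35) = 817 + 5508/35 = 34103/35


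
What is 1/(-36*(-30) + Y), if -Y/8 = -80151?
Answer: 1/642288 ≈ 1.5569e-6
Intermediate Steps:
Y = 641208 (Y = -8*(-80151) = 641208)
1/(-36*(-30) + Y) = 1/(-36*(-30) + 641208) = 1/(1080 + 641208) = 1/642288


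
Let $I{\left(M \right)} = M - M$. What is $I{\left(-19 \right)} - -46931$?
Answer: $46931$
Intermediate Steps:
$I{\left(M \right)} = 0$
$I{\left(-19 \right)} - -46931 = 0 - -46931 = 0 + 46931 = 46931$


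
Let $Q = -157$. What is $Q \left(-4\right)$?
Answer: $628$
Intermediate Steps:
$Q \left(-4\right) = \left(-157\right) \left(-4\right) = 628$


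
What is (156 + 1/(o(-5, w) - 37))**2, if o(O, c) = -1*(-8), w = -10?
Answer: 20457529/841 ≈ 24325.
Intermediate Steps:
o(O, c) = 8
(156 + 1/(o(-5, w) - 37))**2 = (156 + 1/(8 - 37))**2 = (156 + 1/(-29))**2 = (156 - 1/29)**2 = (4523/29)**2 = 20457529/841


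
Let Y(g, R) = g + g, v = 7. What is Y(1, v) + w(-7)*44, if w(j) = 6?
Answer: 266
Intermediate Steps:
Y(g, R) = 2*g
Y(1, v) + w(-7)*44 = 2*1 + 6*44 = 2 + 264 = 266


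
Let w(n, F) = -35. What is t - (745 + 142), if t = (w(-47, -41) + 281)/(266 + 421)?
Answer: -203041/229 ≈ -886.64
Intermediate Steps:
t = 82/229 (t = (-35 + 281)/(266 + 421) = 246/687 = 246*(1/687) = 82/229 ≈ 0.35808)
t - (745 + 142) = 82/229 - (745 + 142) = 82/229 - 1*887 = 82/229 - 887 = -203041/229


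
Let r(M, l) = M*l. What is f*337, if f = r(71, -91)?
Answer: -2177357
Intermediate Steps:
f = -6461 (f = 71*(-91) = -6461)
f*337 = -6461*337 = -2177357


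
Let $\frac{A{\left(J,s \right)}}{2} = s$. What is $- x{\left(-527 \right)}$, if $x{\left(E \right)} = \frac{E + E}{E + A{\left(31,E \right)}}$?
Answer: $- \frac{2}{3} \approx -0.66667$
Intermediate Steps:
$A{\left(J,s \right)} = 2 s$
$x{\left(E \right)} = \frac{2}{3}$ ($x{\left(E \right)} = \frac{E + E}{E + 2 E} = \frac{2 E}{3 E} = 2 E \frac{1}{3 E} = \frac{2}{3}$)
$- x{\left(-527 \right)} = \left(-1\right) \frac{2}{3} = - \frac{2}{3}$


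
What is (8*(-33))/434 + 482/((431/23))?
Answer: 2348770/93527 ≈ 25.113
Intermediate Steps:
(8*(-33))/434 + 482/((431/23)) = -264*1/434 + 482/((431*(1/23))) = -132/217 + 482/(431/23) = -132/217 + 482*(23/431) = -132/217 + 11086/431 = 2348770/93527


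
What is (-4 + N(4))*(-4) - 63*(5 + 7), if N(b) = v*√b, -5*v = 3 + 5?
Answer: -3636/5 ≈ -727.20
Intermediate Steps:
v = -8/5 (v = -(3 + 5)/5 = -⅕*8 = -8/5 ≈ -1.6000)
N(b) = -8*√b/5
(-4 + N(4))*(-4) - 63*(5 + 7) = (-4 - 8*√4/5)*(-4) - 63*(5 + 7) = (-4 - 8/5*2)*(-4) - 63*12 = (-4 - 16/5)*(-4) - 21*36 = -36/5*(-4) - 756 = 144/5 - 756 = -3636/5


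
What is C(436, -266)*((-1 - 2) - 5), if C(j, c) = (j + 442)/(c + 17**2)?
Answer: -7024/23 ≈ -305.39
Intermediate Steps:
C(j, c) = (442 + j)/(289 + c) (C(j, c) = (442 + j)/(c + 289) = (442 + j)/(289 + c))
C(436, -266)*((-1 - 2) - 5) = ((442 + 436)/(289 - 266))*((-1 - 2) - 5) = (878/23)*(-3 - 5) = ((1/23)*878)*(-8) = (878/23)*(-8) = -7024/23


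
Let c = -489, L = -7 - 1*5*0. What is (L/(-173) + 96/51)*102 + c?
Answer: -50667/173 ≈ -292.87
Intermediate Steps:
L = -7 (L = -7 - 5*0 = -7 + 0 = -7)
(L/(-173) + 96/51)*102 + c = (-7/(-173) + 96/51)*102 - 489 = (-7*(-1/173) + 96*(1/51))*102 - 489 = (7/173 + 32/17)*102 - 489 = (5655/2941)*102 - 489 = 33930/173 - 489 = -50667/173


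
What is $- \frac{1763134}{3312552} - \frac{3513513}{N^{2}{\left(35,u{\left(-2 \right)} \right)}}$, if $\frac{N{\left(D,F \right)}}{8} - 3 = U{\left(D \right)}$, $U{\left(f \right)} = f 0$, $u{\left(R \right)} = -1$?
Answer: $- \frac{7028810435}{1152192} \approx -6100.4$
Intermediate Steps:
$U{\left(f \right)} = 0$
$N{\left(D,F \right)} = 24$ ($N{\left(D,F \right)} = 24 + 8 \cdot 0 = 24 + 0 = 24$)
$- \frac{1763134}{3312552} - \frac{3513513}{N^{2}{\left(35,u{\left(-2 \right)} \right)}} = - \frac{1763134}{3312552} - \frac{3513513}{24^{2}} = \left(-1763134\right) \frac{1}{3312552} - \frac{3513513}{576} = - \frac{38329}{72012} - \frac{1171171}{192} = - \frac{7028810435}{1152192}$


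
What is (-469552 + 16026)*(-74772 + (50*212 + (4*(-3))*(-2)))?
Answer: 29092785848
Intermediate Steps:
(-469552 + 16026)*(-74772 + (50*212 + (4*(-3))*(-2))) = -453526*(-74772 + (10600 - 12*(-2))) = -453526*(-74772 + (10600 + 24)) = -453526*(-74772 + 10624) = -453526*(-64148) = 29092785848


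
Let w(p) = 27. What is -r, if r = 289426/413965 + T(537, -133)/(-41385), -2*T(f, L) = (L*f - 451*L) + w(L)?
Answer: -3846407081/6852776610 ≈ -0.56129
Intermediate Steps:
T(f, L) = -27/2 + 451*L/2 - L*f/2 (T(f, L) = -((L*f - 451*L) + 27)/2 = -((-451*L + L*f) + 27)/2 = -(27 - 451*L + L*f)/2 = -27/2 + 451*L/2 - L*f/2)
r = 3846407081/6852776610 (r = 289426/413965 + (-27/2 + (451/2)*(-133) - ½*(-133)*537)/(-41385) = 289426*(1/413965) + (-27/2 - 59983/2 + 71421/2)*(-1/41385) = 289426/413965 + (11411/2)*(-1/41385) = 289426/413965 - 11411/82770 = 3846407081/6852776610 ≈ 0.56129)
-r = -1*3846407081/6852776610 = -3846407081/6852776610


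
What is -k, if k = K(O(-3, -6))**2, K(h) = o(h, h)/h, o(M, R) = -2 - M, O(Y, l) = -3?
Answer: -1/9 ≈ -0.11111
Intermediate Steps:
K(h) = (-2 - h)/h
k = 1/9 (k = ((-2 - 1*(-3))/(-3))**2 = (-(-2 + 3)/3)**2 = (-1/3*1)**2 = (-1/3)**2 = 1/9 ≈ 0.11111)
-k = -1*1/9 = -1/9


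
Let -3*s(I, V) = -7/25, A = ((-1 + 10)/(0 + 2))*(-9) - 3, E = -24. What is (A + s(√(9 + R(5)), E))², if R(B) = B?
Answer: 42393121/22500 ≈ 1884.1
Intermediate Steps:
A = -87/2 (A = (9/2)*(-9) - 3 = -81/2 - 3 = -87/2 ≈ -43.500)
s(I, V) = 7/75 (s(I, V) = -(-7)/(3*25) = -⅓*(-7/25) = 7/75)
(A + s(√(9 + R(5)), E))² = (-87/2 + 7/75)² = (-6511/150)² = 42393121/22500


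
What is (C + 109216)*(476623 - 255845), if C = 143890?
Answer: 55880236468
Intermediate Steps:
(C + 109216)*(476623 - 255845) = (143890 + 109216)*(476623 - 255845) = 253106*220778 = 55880236468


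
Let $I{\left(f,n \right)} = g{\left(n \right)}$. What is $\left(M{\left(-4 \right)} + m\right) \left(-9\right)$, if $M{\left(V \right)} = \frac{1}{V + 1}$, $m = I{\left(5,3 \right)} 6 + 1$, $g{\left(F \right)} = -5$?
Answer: $264$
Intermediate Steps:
$I{\left(f,n \right)} = -5$
$m = -29$ ($m = \left(-5\right) 6 + 1 = -30 + 1 = -29$)
$M{\left(V \right)} = \frac{1}{1 + V}$
$\left(M{\left(-4 \right)} + m\right) \left(-9\right) = \left(\frac{1}{1 - 4} - 29\right) \left(-9\right) = \left(\frac{1}{-3} - 29\right) \left(-9\right) = \left(- \frac{1}{3} - 29\right) \left(-9\right) = \left(- \frac{88}{3}\right) \left(-9\right) = 264$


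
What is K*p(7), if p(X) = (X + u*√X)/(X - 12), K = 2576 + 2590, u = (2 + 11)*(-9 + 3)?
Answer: -36162/5 + 402948*√7/5 ≈ 2.0599e+5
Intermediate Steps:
u = -78 (u = 13*(-6) = -78)
K = 5166
p(X) = (X - 78*√X)/(-12 + X) (p(X) = (X - 78*√X)/(X - 12) = (X - 78*√X)/(-12 + X))
K*p(7) = 5166*((7 - 78*√7)/(-12 + 7)) = 5166*((7 - 78*√7)/(-5)) = 5166*(-(7 - 78*√7)/5) = 5166*(-7/5 + 78*√7/5) = -36162/5 + 402948*√7/5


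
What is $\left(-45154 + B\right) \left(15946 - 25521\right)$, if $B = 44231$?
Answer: $8837725$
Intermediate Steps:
$\left(-45154 + B\right) \left(15946 - 25521\right) = \left(-45154 + 44231\right) \left(15946 - 25521\right) = \left(-923\right) \left(-9575\right) = 8837725$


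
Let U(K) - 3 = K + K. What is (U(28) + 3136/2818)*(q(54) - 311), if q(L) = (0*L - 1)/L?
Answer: -52685915/2818 ≈ -18696.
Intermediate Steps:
U(K) = 3 + 2*K (U(K) = 3 + (K + K) = 3 + 2*K)
q(L) = -1/L (q(L) = (0 - 1)/L = -1/L)
(U(28) + 3136/2818)*(q(54) - 311) = ((3 + 2*28) + 3136/2818)*(-1/54 - 311) = ((3 + 56) + 3136*(1/2818))*(-1*1/54 - 311) = (59 + 1568/1409)*(-1/54 - 311) = (84699/1409)*(-16795/54) = -52685915/2818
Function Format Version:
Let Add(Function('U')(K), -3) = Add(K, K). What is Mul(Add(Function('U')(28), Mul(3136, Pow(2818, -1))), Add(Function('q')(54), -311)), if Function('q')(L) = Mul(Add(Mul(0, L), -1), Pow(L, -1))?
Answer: Rational(-52685915, 2818) ≈ -18696.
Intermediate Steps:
Function('U')(K) = Add(3, Mul(2, K)) (Function('U')(K) = Add(3, Add(K, K)) = Add(3, Mul(2, K)))
Function('q')(L) = Mul(-1, Pow(L, -1)) (Function('q')(L) = Mul(Add(0, -1), Pow(L, -1)) = Mul(-1, Pow(L, -1)))
Mul(Add(Function('U')(28), Mul(3136, Pow(2818, -1))), Add(Function('q')(54), -311)) = Mul(Add(Add(3, Mul(2, 28)), Mul(3136, Pow(2818, -1))), Add(Mul(-1, Pow(54, -1)), -311)) = Mul(Add(Add(3, 56), Mul(3136, Rational(1, 2818))), Add(Mul(-1, Rational(1, 54)), -311)) = Mul(Add(59, Rational(1568, 1409)), Add(Rational(-1, 54), -311)) = Mul(Rational(84699, 1409), Rational(-16795, 54)) = Rational(-52685915, 2818)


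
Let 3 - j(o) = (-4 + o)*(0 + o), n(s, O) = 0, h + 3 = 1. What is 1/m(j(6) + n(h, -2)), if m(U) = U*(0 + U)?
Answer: 1/81 ≈ 0.012346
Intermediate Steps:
h = -2 (h = -3 + 1 = -2)
j(o) = 3 - o*(-4 + o) (j(o) = 3 - (-4 + o)*(0 + o) = 3 - (-4 + o)*o = 3 - o*(-4 + o))
m(U) = U² (m(U) = U*U = U²)
1/m(j(6) + n(h, -2)) = 1/(((3 - 1*6² + 4*6) + 0)²) = 1/(((3 - 1*36 + 24) + 0)²) = 1/(((3 - 36 + 24) + 0)²) = 1/((-9 + 0)²) = 1/((-9)²) = 1/81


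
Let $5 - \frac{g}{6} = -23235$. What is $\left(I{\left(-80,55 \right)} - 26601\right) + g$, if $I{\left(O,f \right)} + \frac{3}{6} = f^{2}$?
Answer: $\frac{231727}{2} \approx 1.1586 \cdot 10^{5}$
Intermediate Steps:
$I{\left(O,f \right)} = - \frac{1}{2} + f^{2}$
$g = 139440$ ($g = 30 - -139410 = 30 + 139410 = 139440$)
$\left(I{\left(-80,55 \right)} - 26601\right) + g = \left(\left(- \frac{1}{2} + 55^{2}\right) - 26601\right) + 139440 = \left(\left(- \frac{1}{2} + 3025\right) - 26601\right) + 139440 = \left(\frac{6049}{2} - 26601\right) + 139440 = - \frac{47153}{2} + 139440 = \frac{231727}{2}$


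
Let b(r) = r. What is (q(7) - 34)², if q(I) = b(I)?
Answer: 729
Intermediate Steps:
q(I) = I
(q(7) - 34)² = (7 - 34)² = (-27)² = 729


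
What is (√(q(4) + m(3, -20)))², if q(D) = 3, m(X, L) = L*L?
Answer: 403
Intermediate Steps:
m(X, L) = L²
(√(q(4) + m(3, -20)))² = (√(3 + (-20)²))² = (√(3 + 400))² = (√403)² = 403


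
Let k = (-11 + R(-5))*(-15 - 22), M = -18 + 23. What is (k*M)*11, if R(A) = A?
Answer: 32560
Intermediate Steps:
M = 5
k = 592 (k = (-11 - 5)*(-15 - 22) = -16*(-37) = 592)
(k*M)*11 = (592*5)*11 = 2960*11 = 32560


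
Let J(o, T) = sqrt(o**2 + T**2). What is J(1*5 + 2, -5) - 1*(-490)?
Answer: 490 + sqrt(74) ≈ 498.60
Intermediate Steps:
J(o, T) = sqrt(T**2 + o**2)
J(1*5 + 2, -5) - 1*(-490) = sqrt((-5)**2 + (1*5 + 2)**2) - 1*(-490) = sqrt(25 + (5 + 2)**2) + 490 = sqrt(25 + 7**2) + 490 = sqrt(25 + 49) + 490 = sqrt(74) + 490 = 490 + sqrt(74)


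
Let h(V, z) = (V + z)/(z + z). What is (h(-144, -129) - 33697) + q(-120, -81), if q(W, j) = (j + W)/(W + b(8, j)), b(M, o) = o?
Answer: -2897765/86 ≈ -33695.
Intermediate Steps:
h(V, z) = (V + z)/(2*z) (h(V, z) = (V + z)/((2*z)) = (V + z)*(1/(2*z)) = (V + z)/(2*z))
q(W, j) = 1 (q(W, j) = (j + W)/(W + j) = (W + j)/(W + j) = 1)
(h(-144, -129) - 33697) + q(-120, -81) = ((½)*(-144 - 129)/(-129) - 33697) + 1 = ((½)*(-1/129)*(-273) - 33697) + 1 = (91/86 - 33697) + 1 = -2897851/86 + 1 = -2897765/86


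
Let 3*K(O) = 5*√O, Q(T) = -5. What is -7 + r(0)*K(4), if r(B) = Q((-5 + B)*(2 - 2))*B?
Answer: -7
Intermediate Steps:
K(O) = 5*√O/3 (K(O) = (5*√O)/3 = 5*√O/3)
r(B) = -5*B
-7 + r(0)*K(4) = -7 + (-5*0)*(5*√4/3) = -7 + 0*((5/3)*2) = -7 + 0*(10/3) = -7 + 0 = -7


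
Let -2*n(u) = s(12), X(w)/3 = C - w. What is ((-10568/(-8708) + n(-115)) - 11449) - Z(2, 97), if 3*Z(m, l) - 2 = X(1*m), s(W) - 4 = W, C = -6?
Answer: -74769847/6531 ≈ -11448.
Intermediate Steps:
s(W) = 4 + W
X(w) = -18 - 3*w (X(w) = 3*(-6 - w) = -18 - 3*w)
n(u) = -8 (n(u) = -(4 + 12)/2 = -1/2*16 = -8)
Z(m, l) = -16/3 - m (Z(m, l) = 2/3 + (-18 - 3*m)/3 = 2/3 + (-6 - m) = -16/3 - m)
((-10568/(-8708) + n(-115)) - 11449) - Z(2, 97) = ((-10568/(-8708) - 8) - 11449) - (-16/3 - 1*2) = ((-10568*(-1/8708) - 8) - 11449) - (-16/3 - 2) = ((2642/2177 - 8) - 11449) - 1*(-22/3) = (-14774/2177 - 11449) + 22/3 = -24939247/2177 + 22/3 = -74769847/6531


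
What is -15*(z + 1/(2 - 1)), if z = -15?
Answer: 210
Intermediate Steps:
-15*(z + 1/(2 - 1)) = -15*(-15 + 1/(2 - 1)) = -15*(-15 + 1/1) = -15*(-15 + 1) = -15*(-14) = 210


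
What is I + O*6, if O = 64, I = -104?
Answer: 280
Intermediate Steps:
I + O*6 = -104 + 64*6 = -104 + 384 = 280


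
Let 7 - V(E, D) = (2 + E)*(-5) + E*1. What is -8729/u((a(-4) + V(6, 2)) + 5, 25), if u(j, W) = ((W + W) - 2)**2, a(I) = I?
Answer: -8729/2304 ≈ -3.7886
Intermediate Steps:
V(E, D) = 17 + 4*E (V(E, D) = 7 - ((2 + E)*(-5) + E*1) = 7 - ((-10 - 5*E) + E) = 7 - (-10 - 4*E) = 7 + (10 + 4*E) = 17 + 4*E)
u(j, W) = (-2 + 2*W)**2 (u(j, W) = (2*W - 2)**2 = (-2 + 2*W)**2)
-8729/u((a(-4) + V(6, 2)) + 5, 25) = -8729*1/(4*(-1 + 25)**2) = -8729/(4*24**2) = -8729/(4*576) = -8729/2304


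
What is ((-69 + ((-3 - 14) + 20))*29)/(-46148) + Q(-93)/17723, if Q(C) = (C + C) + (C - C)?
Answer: 12669147/408940502 ≈ 0.030980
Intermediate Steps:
Q(C) = 2*C (Q(C) = 2*C + 0 = 2*C)
((-69 + ((-3 - 14) + 20))*29)/(-46148) + Q(-93)/17723 = ((-69 + ((-3 - 14) + 20))*29)/(-46148) + (2*(-93))/17723 = ((-69 + (-17 + 20))*29)*(-1/46148) - 186*1/17723 = ((-69 + 3)*29)*(-1/46148) - 186/17723 = -66*29*(-1/46148) - 186/17723 = -1914*(-1/46148) - 186/17723 = 957/23074 - 186/17723 = 12669147/408940502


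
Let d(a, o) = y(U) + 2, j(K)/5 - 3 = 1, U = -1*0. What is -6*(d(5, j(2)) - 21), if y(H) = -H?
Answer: 114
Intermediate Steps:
U = 0
j(K) = 20 (j(K) = 15 + 5*1 = 15 + 5 = 20)
d(a, o) = 2 (d(a, o) = -1*0 + 2 = 0 + 2 = 2)
-6*(d(5, j(2)) - 21) = -6*(2 - 21) = -6*(-19) = 114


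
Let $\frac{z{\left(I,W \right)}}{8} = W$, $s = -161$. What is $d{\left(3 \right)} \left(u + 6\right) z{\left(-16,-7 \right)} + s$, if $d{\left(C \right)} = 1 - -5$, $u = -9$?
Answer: $847$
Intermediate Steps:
$z{\left(I,W \right)} = 8 W$
$d{\left(C \right)} = 6$ ($d{\left(C \right)} = 1 + 5 = 6$)
$d{\left(3 \right)} \left(u + 6\right) z{\left(-16,-7 \right)} + s = 6 \left(-9 + 6\right) 8 \left(-7\right) - 161 = 6 \left(-3\right) \left(-56\right) - 161 = \left(-18\right) \left(-56\right) - 161 = 1008 - 161 = 847$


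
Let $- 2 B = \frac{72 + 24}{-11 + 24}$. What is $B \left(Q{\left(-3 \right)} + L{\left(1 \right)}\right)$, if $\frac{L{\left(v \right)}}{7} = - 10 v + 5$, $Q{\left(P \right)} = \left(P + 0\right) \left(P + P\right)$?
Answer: $\frac{816}{13} \approx 62.769$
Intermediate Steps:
$Q{\left(P \right)} = 2 P^{2}$ ($Q{\left(P \right)} = P 2 P = 2 P^{2}$)
$B = - \frac{48}{13}$ ($B = - \frac{\left(72 + 24\right) \frac{1}{-11 + 24}}{2} = - \frac{96 \cdot \frac{1}{13}}{2} = \left(- \frac{1}{2}\right) \frac{96}{13} = - \frac{48}{13} \approx -3.6923$)
$L{\left(v \right)} = 35 - 70 v$ ($L{\left(v \right)} = 7 \left(- 10 v + 5\right) = 7 \left(5 - 10 v\right) = 35 - 70 v$)
$B \left(Q{\left(-3 \right)} + L{\left(1 \right)}\right) = - \frac{48 \left(2 \left(-3\right)^{2} + \left(35 - 70\right)\right)}{13} = - \frac{48 \left(2 \cdot 9 + \left(35 - 70\right)\right)}{13} = - \frac{48 \left(18 - 35\right)}{13} = \left(- \frac{48}{13}\right) \left(-17\right) = \frac{816}{13}$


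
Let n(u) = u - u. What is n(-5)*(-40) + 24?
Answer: 24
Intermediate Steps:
n(u) = 0
n(-5)*(-40) + 24 = 0*(-40) + 24 = 0 + 24 = 24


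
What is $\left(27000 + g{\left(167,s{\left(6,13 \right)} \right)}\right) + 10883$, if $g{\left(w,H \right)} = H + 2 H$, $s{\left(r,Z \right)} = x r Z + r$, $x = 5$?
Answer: $39071$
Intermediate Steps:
$s{\left(r,Z \right)} = r + 5 Z r$ ($s{\left(r,Z \right)} = 5 r Z + r = 5 Z r + r = r + 5 Z r$)
$g{\left(w,H \right)} = 3 H$
$\left(27000 + g{\left(167,s{\left(6,13 \right)} \right)}\right) + 10883 = \left(27000 + 3 \cdot 6 \left(1 + 5 \cdot 13\right)\right) + 10883 = \left(27000 + 3 \cdot 6 \left(1 + 65\right)\right) + 10883 = \left(27000 + 3 \cdot 6 \cdot 66\right) + 10883 = \left(27000 + 3 \cdot 396\right) + 10883 = \left(27000 + 1188\right) + 10883 = 28188 + 10883 = 39071$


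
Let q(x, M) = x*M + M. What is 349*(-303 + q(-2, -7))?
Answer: -103304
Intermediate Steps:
q(x, M) = M + M*x (q(x, M) = M*x + M = M + M*x)
349*(-303 + q(-2, -7)) = 349*(-303 - 7*(1 - 2)) = 349*(-303 - 7*(-1)) = 349*(-303 + 7) = 349*(-296) = -103304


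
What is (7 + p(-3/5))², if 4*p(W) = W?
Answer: 18769/400 ≈ 46.922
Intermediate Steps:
p(W) = W/4
(7 + p(-3/5))² = (7 + (-3/5)/4)² = (7 + (-3*⅕)/4)² = (7 + (¼)*(-⅗))² = (7 - 3/20)² = (137/20)² = 18769/400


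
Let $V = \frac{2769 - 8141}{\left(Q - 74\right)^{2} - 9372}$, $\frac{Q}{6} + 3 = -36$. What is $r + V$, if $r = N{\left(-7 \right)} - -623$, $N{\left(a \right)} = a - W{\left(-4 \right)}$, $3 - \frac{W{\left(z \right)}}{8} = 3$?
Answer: $\frac{13164425}{21373} \approx 615.94$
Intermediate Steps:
$Q = -234$ ($Q = -18 + 6 \left(-36\right) = -18 - 216 = -234$)
$W{\left(z \right)} = 0$ ($W{\left(z \right)} = 24 - 24 = 0$)
$N{\left(a \right)} = a$ ($N{\left(a \right)} = a - 0 = a + 0 = a$)
$r = 616$ ($r = -7 - -623 = -7 + 623 = 616$)
$V = - \frac{1343}{21373}$ ($V = \frac{2769 - 8141}{\left(-234 - 74\right)^{2} - 9372} = - \frac{5372}{\left(-308\right)^{2} - 9372} = - \frac{5372}{94864 - 9372} = - \frac{5372}{85492} = \left(-5372\right) \frac{1}{85492} = - \frac{1343}{21373} \approx -0.062836$)
$r + V = 616 - \frac{1343}{21373} = \frac{13164425}{21373}$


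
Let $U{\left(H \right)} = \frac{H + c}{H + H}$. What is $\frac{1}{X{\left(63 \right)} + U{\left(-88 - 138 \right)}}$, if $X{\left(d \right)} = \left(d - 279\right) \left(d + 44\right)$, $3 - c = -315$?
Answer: $- \frac{113}{2611679} \approx -4.3267 \cdot 10^{-5}$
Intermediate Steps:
$c = 318$ ($c = 3 - -315 = 3 + 315 = 318$)
$U{\left(H \right)} = \frac{318 + H}{2 H}$ ($U{\left(H \right)} = \frac{H + 318}{H + H} = \frac{318 + H}{2 H}$)
$X{\left(d \right)} = \left(-279 + d\right) \left(44 + d\right)$
$\frac{1}{X{\left(63 \right)} + U{\left(-88 - 138 \right)}} = \frac{1}{\left(-12276 + 63^{2} - 14805\right) + \frac{318 - 226}{2 \left(-88 - 138\right)}} = \frac{1}{\left(-12276 + 3969 - 14805\right) + \frac{318 - 226}{2 \left(-88 - 138\right)}} = \frac{1}{-23112 + \frac{318 - 226}{2 \left(-226\right)}} = \frac{1}{-23112 + \frac{1}{2} \left(- \frac{1}{226}\right) 92} = \frac{1}{-23112 - \frac{23}{113}} = \frac{1}{- \frac{2611679}{113}} = - \frac{113}{2611679}$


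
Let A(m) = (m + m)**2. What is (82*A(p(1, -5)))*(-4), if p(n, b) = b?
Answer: -32800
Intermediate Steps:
A(m) = 4*m**2 (A(m) = (2*m)**2 = 4*m**2)
(82*A(p(1, -5)))*(-4) = (82*(4*(-5)**2))*(-4) = (82*(4*25))*(-4) = (82*100)*(-4) = 8200*(-4) = -32800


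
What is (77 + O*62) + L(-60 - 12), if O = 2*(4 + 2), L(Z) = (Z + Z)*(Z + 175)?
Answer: -14011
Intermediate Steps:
L(Z) = 2*Z*(175 + Z) (L(Z) = (2*Z)*(175 + Z) = 2*Z*(175 + Z))
O = 12 (O = 2*6 = 12)
(77 + O*62) + L(-60 - 12) = (77 + 12*62) + 2*(-60 - 12)*(175 + (-60 - 12)) = (77 + 744) + 2*(-72)*(175 - 72) = 821 + 2*(-72)*103 = 821 - 14832 = -14011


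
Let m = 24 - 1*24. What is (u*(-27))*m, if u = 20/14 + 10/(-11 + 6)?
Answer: 0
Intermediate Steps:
u = -4/7 (u = 20*(1/14) + 10/(-5) = 10/7 + 10*(-⅕) = 10/7 - 2 = -4/7 ≈ -0.57143)
m = 0 (m = 24 - 24 = 0)
(u*(-27))*m = -4/7*(-27)*0 = (108/7)*0 = 0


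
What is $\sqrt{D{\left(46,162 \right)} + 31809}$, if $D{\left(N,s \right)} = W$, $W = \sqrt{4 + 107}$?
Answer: $\sqrt{31809 + \sqrt{111}} \approx 178.38$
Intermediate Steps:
$W = \sqrt{111} \approx 10.536$
$D{\left(N,s \right)} = \sqrt{111}$
$\sqrt{D{\left(46,162 \right)} + 31809} = \sqrt{\sqrt{111} + 31809} = \sqrt{31809 + \sqrt{111}}$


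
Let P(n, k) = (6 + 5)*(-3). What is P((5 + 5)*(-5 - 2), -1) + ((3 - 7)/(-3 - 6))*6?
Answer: -91/3 ≈ -30.333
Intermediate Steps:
P(n, k) = -33 (P(n, k) = 11*(-3) = -33)
P((5 + 5)*(-5 - 2), -1) + ((3 - 7)/(-3 - 6))*6 = -33 + ((3 - 7)/(-3 - 6))*6 = -33 - 4/(-9)*6 = -33 - 4*(-⅑)*6 = -33 + (4/9)*6 = -33 + 8/3 = -91/3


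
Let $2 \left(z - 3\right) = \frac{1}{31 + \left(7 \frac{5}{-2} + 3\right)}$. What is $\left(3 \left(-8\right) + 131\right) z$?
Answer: $\frac{10700}{33} \approx 324.24$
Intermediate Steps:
$z = \frac{100}{33}$ ($z = 3 + \frac{1}{2 \left(31 + \left(7 \frac{5}{-2} + 3\right)\right)} = 3 + \frac{1}{2 \left(31 + \left(7 \cdot 5 \left(- \frac{1}{2}\right) + 3\right)\right)} = 3 + \frac{1}{2 \left(31 + \left(7 \left(- \frac{5}{2}\right) + 3\right)\right)} = 3 + \frac{1}{2 \left(31 + \left(- \frac{35}{2} + 3\right)\right)} = 3 + \frac{1}{2 \left(31 - \frac{29}{2}\right)} = 3 + \frac{1}{2 \cdot \frac{33}{2}} = 3 + \frac{1}{2} \cdot \frac{2}{33} = 3 + \frac{1}{33} = \frac{100}{33} \approx 3.0303$)
$\left(3 \left(-8\right) + 131\right) z = \left(3 \left(-8\right) + 131\right) \frac{100}{33} = \left(-24 + 131\right) \frac{100}{33} = 107 \cdot \frac{100}{33} = \frac{10700}{33}$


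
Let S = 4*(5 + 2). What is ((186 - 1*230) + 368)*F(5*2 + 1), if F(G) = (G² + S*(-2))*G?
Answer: 231660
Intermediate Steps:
S = 28 (S = 4*7 = 28)
F(G) = G*(-56 + G²) (F(G) = (G² + 28*(-2))*G = (G² - 56)*G = (-56 + G²)*G = G*(-56 + G²))
((186 - 1*230) + 368)*F(5*2 + 1) = ((186 - 1*230) + 368)*((5*2 + 1)*(-56 + (5*2 + 1)²)) = ((186 - 230) + 368)*((10 + 1)*(-56 + (10 + 1)²)) = (-44 + 368)*(11*(-56 + 11²)) = 324*(11*(-56 + 121)) = 324*(11*65) = 324*715 = 231660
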